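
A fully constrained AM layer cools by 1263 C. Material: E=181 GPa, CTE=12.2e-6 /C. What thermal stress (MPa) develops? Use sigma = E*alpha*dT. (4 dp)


sigma = 181*1000 * 12.2e-6 * 1263 = 2788.9566 MPa


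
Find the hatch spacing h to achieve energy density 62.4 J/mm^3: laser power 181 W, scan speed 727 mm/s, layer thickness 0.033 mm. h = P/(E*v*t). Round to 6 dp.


h = 181 / (62.4*727*0.033) = 0.120905 mm


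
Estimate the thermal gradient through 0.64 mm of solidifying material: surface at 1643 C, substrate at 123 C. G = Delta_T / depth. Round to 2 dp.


G = (1643-123)/0.64 = 2375.0 C/mm


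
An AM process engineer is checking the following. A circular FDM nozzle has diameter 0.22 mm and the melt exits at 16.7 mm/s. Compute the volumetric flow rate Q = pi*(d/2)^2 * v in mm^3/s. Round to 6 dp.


A = pi*(0.22/2)^2 = 0.03801327 mm^2
Q = 0.03801327 * 16.7 = 0.634822 mm^3/s


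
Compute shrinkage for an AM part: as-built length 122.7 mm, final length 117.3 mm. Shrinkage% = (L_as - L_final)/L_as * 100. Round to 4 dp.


Shrinkage = ((122.7-117.3)/122.7)*100 = 4.401 %


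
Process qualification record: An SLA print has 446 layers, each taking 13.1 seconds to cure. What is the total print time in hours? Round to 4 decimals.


t = 446 * 13.1 / 3600 = 1.6229 hrs


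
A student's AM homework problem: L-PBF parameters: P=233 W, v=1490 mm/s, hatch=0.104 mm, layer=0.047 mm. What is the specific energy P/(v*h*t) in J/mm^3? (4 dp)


Build rate = 1490 * 0.104 * 0.047 = 7.28312 mm^3/s
SE = 233 / 7.28312 = 31.9918 J/mm^3


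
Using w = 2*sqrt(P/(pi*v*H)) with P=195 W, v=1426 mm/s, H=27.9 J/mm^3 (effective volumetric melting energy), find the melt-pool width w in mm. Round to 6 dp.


w = 2*sqrt(195/(pi*1426*27.9)) = 0.078997 mm


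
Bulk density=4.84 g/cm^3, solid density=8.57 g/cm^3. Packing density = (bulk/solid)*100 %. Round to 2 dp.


Packing = (4.84/8.57)*100 = 56.48 %


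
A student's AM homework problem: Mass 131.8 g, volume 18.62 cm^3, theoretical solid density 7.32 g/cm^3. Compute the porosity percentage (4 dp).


rho_part = 131.8 / 18.62 = 7.07841031 g/cm^3
Porosity = (1 - 7.07841031/7.32)*100 = 3.3004 %


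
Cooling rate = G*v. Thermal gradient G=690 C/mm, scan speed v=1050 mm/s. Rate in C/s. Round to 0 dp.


CR = 690 * 1050 = 724500 C/s


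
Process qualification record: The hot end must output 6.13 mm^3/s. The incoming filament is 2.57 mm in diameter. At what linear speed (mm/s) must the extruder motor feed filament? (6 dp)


A = pi*(2.57/2)^2 = 5.187476
v = 6.13 / 5.187476 = 1.181692 mm/s


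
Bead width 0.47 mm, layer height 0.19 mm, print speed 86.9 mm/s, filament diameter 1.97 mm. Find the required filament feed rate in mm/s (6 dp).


Q = 0.47 * 0.19 * 86.9 = 7.76017 mm^3/s
A_fil = pi*(1.97/2)^2 = 3.04805173 mm^2
v_feed = 7.76017 / 3.04805173 = 2.545944 mm/s


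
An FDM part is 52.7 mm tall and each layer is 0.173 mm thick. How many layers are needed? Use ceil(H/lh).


Layers = ceil(52.7/0.173) = 305


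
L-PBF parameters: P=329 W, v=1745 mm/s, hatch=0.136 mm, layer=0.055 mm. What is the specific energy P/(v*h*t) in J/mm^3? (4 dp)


Build rate = 1745 * 0.136 * 0.055 = 13.0526 mm^3/s
SE = 329 / 13.0526 = 25.2057 J/mm^3


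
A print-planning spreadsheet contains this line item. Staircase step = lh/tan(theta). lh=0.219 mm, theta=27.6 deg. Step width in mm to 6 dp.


step = 0.219 / tan(27.6) = 0.418908 mm


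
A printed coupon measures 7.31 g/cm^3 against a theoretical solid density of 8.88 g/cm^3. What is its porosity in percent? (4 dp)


Porosity = (1-7.31/8.88)*100 = 17.6802 %


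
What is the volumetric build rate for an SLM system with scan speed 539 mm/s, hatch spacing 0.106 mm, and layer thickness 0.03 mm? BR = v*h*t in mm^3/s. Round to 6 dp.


Rate = 539 * 0.106 * 0.03 = 1.71402 mm^3/s


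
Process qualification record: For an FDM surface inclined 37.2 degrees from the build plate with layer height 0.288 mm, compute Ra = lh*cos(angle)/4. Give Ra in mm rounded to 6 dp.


Ra = 0.288 * cos(37.2) / 4 = 0.05735 mm


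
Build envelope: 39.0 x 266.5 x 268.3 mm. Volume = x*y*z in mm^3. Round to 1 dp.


V = 39.0 * 266.5 * 268.3 = 2788576.1 mm^3


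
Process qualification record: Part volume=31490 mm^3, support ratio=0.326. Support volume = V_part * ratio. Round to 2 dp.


V_support = 31490 * 0.326 = 10265.74 mm^3


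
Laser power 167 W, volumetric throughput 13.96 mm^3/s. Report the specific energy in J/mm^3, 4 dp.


SE = 167 / 13.96 = 11.9628 J/mm^3


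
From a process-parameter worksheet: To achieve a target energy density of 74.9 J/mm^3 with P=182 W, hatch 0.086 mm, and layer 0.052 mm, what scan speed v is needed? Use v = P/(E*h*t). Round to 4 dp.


v = 182 / (74.9*0.086*0.052) = 543.3601 mm/s


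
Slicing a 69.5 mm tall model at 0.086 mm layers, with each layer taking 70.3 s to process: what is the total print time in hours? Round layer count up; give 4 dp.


Layers = ceil(69.5/0.086) = 809
t = 809 * 70.3 / 3600 = 15.798 hrs


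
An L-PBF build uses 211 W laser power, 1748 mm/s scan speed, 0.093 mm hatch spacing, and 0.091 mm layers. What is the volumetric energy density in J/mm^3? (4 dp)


E = 211 / (1748*0.093*0.091) = 14.2632 J/mm^3


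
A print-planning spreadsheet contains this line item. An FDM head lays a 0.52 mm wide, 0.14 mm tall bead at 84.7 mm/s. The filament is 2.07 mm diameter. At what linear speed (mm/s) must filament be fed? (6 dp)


Q = 0.52 * 0.14 * 84.7 = 6.16616 mm^3/s
A_fil = pi*(2.07/2)^2 = 3.36535259 mm^2
v_feed = 6.16616 / 3.36535259 = 1.832248 mm/s


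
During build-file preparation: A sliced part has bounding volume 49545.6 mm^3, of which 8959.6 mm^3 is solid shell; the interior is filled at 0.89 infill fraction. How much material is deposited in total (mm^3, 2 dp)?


V_infill = (49545.6 - 8959.6) * 0.89 = 36121.54
V_total = 8959.6 + 36121.54 = 45081.14 mm^3


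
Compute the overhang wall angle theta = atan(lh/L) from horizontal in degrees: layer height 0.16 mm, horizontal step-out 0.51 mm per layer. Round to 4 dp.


angle = atan(0.16/0.51) = 17.418 degrees


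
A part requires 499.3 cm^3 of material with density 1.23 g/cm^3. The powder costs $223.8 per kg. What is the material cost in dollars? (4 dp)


Mass = 499.3*1.23/1000 = 0.614139 kg
Cost = 0.614139 * 223.8 = 137.4443 $


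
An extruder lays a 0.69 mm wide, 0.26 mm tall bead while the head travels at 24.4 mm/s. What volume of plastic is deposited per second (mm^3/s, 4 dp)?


Rate = 0.69 * 0.26 * 24.4 = 4.3774 mm^3/s


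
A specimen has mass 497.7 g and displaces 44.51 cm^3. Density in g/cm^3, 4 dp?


rho = 497.7 / 44.51 = 11.1818 g/cm^3


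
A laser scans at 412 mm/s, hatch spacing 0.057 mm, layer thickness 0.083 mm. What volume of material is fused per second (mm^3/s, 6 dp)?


Rate = 412 * 0.057 * 0.083 = 1.949172 mm^3/s


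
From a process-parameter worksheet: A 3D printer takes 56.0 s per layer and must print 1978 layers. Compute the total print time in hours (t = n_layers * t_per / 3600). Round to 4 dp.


t = 1978 * 56.0 / 3600 = 30.7689 hrs


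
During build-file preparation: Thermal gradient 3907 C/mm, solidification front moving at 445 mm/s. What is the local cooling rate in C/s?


CR = 3907 * 445 = 1738615 C/s


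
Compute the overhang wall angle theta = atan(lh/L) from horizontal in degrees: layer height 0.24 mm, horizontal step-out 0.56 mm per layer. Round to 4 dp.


angle = atan(0.24/0.56) = 23.1986 degrees


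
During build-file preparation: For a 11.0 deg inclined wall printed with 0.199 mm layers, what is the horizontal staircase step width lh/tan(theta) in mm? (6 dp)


step = 0.199 / tan(11.0) = 1.023766 mm


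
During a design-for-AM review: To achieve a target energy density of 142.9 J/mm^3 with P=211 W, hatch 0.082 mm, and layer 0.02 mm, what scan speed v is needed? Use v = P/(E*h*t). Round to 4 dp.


v = 211 / (142.9*0.082*0.02) = 900.3397 mm/s


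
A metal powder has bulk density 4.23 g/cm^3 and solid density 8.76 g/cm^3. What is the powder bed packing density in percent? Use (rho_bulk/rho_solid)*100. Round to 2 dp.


Packing = (4.23/8.76)*100 = 48.29 %


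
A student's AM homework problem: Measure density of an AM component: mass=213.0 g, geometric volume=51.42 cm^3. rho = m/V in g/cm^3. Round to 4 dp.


rho = 213.0 / 51.42 = 4.1424 g/cm^3


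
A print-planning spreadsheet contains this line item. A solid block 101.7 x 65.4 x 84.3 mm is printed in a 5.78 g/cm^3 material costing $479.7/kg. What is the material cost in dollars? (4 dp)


V = 101.7 * 65.4 * 84.3 = 560694.474 mm^3 = 560.694474 cm^3
Mass = 560.694474 * 5.78 / 1000 = 3.24081406 kg
Cost = 3.24081406 * 479.7 = 1554.6185 $


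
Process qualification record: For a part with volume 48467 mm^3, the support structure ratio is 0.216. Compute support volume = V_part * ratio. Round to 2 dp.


V_support = 48467 * 0.216 = 10468.87 mm^3


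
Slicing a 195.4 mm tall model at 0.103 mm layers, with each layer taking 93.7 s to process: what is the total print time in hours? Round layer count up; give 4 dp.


Layers = ceil(195.4/0.103) = 1898
t = 1898 * 93.7 / 3600 = 49.4007 hrs


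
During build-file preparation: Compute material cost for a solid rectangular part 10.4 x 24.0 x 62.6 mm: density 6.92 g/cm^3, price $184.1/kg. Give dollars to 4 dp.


V = 10.4 * 24.0 * 62.6 = 15624.96 mm^3 = 15.62496 cm^3
Mass = 15.62496 * 6.92 / 1000 = 0.10812472 kg
Cost = 0.10812472 * 184.1 = 19.9058 $


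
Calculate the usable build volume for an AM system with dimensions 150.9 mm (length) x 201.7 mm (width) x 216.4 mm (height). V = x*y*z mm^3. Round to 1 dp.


V = 150.9 * 201.7 * 216.4 = 6586465.1 mm^3


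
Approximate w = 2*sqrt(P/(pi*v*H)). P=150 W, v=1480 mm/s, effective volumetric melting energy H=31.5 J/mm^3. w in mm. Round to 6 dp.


w = 2*sqrt(150/(pi*1480*31.5)) = 0.064005 mm


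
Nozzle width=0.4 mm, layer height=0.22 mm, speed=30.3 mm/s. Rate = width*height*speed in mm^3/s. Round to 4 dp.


Rate = 0.4 * 0.22 * 30.3 = 2.6664 mm^3/s


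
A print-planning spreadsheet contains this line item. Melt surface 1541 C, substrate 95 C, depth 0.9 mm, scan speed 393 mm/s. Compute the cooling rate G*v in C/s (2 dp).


G = (1541-95)/0.9 = 1606.66666667 C/mm
CR = 1606.66666667 * 393 = 631420.0 C/s


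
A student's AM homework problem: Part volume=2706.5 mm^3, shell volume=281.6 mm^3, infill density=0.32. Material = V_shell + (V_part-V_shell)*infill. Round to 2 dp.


V_infill = (2706.5 - 281.6) * 0.32 = 775.97
V_total = 281.6 + 775.97 = 1057.57 mm^3


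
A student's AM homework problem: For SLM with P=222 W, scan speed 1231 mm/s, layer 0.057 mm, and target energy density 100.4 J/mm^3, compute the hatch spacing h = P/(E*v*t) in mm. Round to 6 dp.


h = 222 / (100.4*1231*0.057) = 0.031513 mm


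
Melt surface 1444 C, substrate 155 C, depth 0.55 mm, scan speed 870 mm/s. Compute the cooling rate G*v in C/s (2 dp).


G = (1444-155)/0.55 = 2343.63636364 C/mm
CR = 2343.63636364 * 870 = 2038963.64 C/s


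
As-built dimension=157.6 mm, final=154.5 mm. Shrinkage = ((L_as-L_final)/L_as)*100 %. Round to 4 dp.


Shrinkage = ((157.6-154.5)/157.6)*100 = 1.967 %


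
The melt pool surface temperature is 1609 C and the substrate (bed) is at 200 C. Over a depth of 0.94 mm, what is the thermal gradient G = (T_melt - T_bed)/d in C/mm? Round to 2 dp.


G = (1609-200)/0.94 = 1498.94 C/mm


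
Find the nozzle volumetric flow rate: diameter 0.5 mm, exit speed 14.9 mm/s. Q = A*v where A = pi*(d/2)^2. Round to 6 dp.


A = pi*(0.5/2)^2 = 0.19634954 mm^2
Q = 0.19634954 * 14.9 = 2.925608 mm^3/s


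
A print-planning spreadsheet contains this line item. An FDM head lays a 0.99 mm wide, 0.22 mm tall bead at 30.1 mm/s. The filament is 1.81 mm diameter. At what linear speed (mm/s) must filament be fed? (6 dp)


Q = 0.99 * 0.22 * 30.1 = 6.55578 mm^3/s
A_fil = pi*(1.81/2)^2 = 2.57304292 mm^2
v_feed = 6.55578 / 2.57304292 = 2.54787 mm/s


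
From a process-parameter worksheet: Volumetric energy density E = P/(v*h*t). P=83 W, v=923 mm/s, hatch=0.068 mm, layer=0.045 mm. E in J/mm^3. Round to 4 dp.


E = 83 / (923*0.068*0.045) = 29.387 J/mm^3


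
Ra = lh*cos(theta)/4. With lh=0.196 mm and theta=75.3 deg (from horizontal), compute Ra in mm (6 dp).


Ra = 0.196 * cos(75.3) / 4 = 0.012434 mm


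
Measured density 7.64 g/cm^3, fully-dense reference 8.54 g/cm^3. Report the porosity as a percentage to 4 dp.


Porosity = (1-7.64/8.54)*100 = 10.5386 %


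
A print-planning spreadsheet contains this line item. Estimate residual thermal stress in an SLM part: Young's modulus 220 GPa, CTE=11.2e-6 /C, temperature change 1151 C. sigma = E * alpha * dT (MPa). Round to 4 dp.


sigma = 220*1000 * 11.2e-6 * 1151 = 2836.064 MPa


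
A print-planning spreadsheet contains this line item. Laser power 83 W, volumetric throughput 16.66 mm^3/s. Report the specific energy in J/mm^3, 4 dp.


SE = 83 / 16.66 = 4.982 J/mm^3


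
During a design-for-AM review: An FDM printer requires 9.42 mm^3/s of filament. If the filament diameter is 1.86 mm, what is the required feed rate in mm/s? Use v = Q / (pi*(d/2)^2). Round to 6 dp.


A = pi*(1.86/2)^2 = 2.717163
v = 9.42 / 2.717163 = 3.466851 mm/s


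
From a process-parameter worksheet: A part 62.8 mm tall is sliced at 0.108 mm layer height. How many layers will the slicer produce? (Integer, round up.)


Layers = ceil(62.8/0.108) = 582


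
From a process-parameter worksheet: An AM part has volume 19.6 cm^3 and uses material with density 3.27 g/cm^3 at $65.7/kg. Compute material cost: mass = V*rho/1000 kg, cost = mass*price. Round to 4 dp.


Mass = 19.6*3.27/1000 = 0.064092 kg
Cost = 0.064092 * 65.7 = 4.2108 $


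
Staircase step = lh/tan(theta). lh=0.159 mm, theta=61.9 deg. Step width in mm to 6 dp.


step = 0.159 / tan(61.9) = 0.084898 mm


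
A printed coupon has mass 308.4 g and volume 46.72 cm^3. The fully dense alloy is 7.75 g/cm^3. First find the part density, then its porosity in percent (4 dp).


rho_part = 308.4 / 46.72 = 6.6010274 g/cm^3
Porosity = (1 - 6.6010274/7.75)*100 = 14.8255 %


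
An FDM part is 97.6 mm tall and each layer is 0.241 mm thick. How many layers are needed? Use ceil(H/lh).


Layers = ceil(97.6/0.241) = 405


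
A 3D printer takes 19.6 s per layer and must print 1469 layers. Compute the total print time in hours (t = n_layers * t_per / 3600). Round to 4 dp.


t = 1469 * 19.6 / 3600 = 7.9979 hrs


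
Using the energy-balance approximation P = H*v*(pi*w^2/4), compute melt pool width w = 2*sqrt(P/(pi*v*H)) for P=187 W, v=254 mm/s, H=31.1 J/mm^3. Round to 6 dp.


w = 2*sqrt(187/(pi*254*31.1)) = 0.173612 mm


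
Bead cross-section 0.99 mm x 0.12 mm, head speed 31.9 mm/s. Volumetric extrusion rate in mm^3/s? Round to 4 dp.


Rate = 0.99 * 0.12 * 31.9 = 3.7897 mm^3/s


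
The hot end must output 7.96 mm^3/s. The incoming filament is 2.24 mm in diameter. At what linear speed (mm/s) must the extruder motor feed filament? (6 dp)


A = pi*(2.24/2)^2 = 3.940814
v = 7.96 / 3.940814 = 2.019887 mm/s


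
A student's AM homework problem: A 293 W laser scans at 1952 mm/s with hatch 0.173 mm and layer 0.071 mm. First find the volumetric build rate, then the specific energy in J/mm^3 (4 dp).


Build rate = 1952 * 0.173 * 0.071 = 23.976416 mm^3/s
SE = 293 / 23.976416 = 12.2203 J/mm^3


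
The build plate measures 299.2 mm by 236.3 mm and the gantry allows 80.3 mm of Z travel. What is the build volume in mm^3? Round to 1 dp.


V = 299.2 * 236.3 * 80.3 = 5677287.1 mm^3


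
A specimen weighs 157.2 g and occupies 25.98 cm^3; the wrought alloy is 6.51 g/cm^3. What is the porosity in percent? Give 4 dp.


rho_part = 157.2 / 25.98 = 6.05080831 g/cm^3
Porosity = (1 - 6.05080831/6.51)*100 = 7.0536 %


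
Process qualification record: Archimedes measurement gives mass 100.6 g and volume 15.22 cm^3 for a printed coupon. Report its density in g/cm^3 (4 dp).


rho = 100.6 / 15.22 = 6.6097 g/cm^3


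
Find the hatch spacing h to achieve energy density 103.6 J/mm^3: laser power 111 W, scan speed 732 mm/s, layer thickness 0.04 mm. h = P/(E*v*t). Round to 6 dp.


h = 111 / (103.6*732*0.04) = 0.036593 mm


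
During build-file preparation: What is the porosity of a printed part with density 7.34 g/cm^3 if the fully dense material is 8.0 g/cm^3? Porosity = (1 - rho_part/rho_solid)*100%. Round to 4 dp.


Porosity = (1-7.34/8.0)*100 = 8.25 %


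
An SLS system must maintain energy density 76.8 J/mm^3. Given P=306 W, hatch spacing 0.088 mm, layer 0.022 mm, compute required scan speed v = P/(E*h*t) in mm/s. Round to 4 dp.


v = 306 / (76.8*0.088*0.022) = 2058.0449 mm/s


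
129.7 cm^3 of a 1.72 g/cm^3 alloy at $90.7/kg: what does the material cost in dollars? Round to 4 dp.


Mass = 129.7*1.72/1000 = 0.223084 kg
Cost = 0.223084 * 90.7 = 20.2337 $


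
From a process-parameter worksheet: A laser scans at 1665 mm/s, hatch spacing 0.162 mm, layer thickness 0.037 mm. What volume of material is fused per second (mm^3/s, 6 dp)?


Rate = 1665 * 0.162 * 0.037 = 9.98001 mm^3/s


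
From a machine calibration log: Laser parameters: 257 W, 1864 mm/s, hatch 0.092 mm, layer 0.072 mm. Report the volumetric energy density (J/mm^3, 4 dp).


E = 257 / (1864*0.092*0.072) = 20.8145 J/mm^3


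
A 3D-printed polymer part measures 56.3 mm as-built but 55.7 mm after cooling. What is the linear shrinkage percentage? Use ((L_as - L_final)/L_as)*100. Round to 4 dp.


Shrinkage = ((56.3-55.7)/56.3)*100 = 1.0657 %


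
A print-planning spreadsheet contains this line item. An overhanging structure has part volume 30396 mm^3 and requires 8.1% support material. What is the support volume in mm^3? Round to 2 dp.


V_support = 30396 * 0.081 = 2462.08 mm^3


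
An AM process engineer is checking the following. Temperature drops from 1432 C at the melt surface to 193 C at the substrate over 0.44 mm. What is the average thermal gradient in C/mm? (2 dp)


G = (1432-193)/0.44 = 2815.91 C/mm


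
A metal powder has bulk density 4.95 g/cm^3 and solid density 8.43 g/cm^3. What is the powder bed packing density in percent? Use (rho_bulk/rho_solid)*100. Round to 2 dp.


Packing = (4.95/8.43)*100 = 58.72 %


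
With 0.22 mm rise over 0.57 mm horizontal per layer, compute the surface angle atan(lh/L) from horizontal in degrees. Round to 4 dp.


angle = atan(0.22/0.57) = 21.1048 degrees


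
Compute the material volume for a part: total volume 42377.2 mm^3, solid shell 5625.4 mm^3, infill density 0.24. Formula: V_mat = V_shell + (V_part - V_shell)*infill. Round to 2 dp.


V_infill = (42377.2 - 5625.4) * 0.24 = 8820.43
V_total = 5625.4 + 8820.43 = 14445.83 mm^3


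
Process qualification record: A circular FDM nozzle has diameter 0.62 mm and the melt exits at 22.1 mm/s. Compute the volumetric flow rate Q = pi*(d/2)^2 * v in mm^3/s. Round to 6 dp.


A = pi*(0.62/2)^2 = 0.30190705 mm^2
Q = 0.30190705 * 22.1 = 6.672146 mm^3/s


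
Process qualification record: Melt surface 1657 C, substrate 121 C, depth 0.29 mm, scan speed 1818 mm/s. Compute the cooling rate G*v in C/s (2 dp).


G = (1657-121)/0.29 = 5296.55172414 C/mm
CR = 5296.55172414 * 1818 = 9629131.03 C/s


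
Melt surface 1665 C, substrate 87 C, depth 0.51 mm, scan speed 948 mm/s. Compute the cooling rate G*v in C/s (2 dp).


G = (1665-87)/0.51 = 3094.11764706 C/mm
CR = 3094.11764706 * 948 = 2933223.53 C/s


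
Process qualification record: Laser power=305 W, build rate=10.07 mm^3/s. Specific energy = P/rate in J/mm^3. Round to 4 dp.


SE = 305 / 10.07 = 30.288 J/mm^3


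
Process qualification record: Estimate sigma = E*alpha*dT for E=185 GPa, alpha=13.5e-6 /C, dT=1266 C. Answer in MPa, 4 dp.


sigma = 185*1000 * 13.5e-6 * 1266 = 3161.835 MPa


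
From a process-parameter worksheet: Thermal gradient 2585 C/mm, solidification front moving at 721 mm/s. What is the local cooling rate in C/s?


CR = 2585 * 721 = 1863785 C/s


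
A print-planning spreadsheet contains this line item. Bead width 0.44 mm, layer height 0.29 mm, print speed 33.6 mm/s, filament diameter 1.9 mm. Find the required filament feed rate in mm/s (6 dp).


Q = 0.44 * 0.29 * 33.6 = 4.28736 mm^3/s
A_fil = pi*(1.9/2)^2 = 2.83528737 mm^2
v_feed = 4.28736 / 2.83528737 = 1.512143 mm/s


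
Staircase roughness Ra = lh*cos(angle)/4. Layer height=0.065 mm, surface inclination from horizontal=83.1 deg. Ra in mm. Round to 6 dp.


Ra = 0.065 * cos(83.1) / 4 = 0.001952 mm


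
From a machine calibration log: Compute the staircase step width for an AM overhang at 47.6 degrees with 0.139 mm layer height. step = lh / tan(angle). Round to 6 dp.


step = 0.139 / tan(47.6) = 0.126924 mm


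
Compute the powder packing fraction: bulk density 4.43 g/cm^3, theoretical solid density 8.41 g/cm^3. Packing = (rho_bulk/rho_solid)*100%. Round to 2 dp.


Packing = (4.43/8.41)*100 = 52.68 %


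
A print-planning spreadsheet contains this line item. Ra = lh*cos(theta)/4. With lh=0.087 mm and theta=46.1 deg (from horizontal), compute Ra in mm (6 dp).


Ra = 0.087 * cos(46.1) / 4 = 0.015081 mm


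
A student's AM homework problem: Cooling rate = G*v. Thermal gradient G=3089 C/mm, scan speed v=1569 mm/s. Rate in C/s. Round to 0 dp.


CR = 3089 * 1569 = 4846641 C/s


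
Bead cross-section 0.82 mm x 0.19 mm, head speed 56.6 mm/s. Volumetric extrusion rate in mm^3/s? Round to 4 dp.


Rate = 0.82 * 0.19 * 56.6 = 8.8183 mm^3/s


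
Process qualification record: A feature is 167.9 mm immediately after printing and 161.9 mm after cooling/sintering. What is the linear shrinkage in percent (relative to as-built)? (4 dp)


Shrinkage = ((167.9-161.9)/167.9)*100 = 3.5736 %


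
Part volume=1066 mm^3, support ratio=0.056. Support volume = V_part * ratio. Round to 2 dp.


V_support = 1066 * 0.056 = 59.7 mm^3


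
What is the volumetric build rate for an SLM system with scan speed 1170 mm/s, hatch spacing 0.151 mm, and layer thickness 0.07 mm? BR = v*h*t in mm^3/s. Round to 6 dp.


Rate = 1170 * 0.151 * 0.07 = 12.3669 mm^3/s


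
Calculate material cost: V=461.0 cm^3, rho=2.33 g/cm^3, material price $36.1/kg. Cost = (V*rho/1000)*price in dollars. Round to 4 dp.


Mass = 461.0*2.33/1000 = 1.07413 kg
Cost = 1.07413 * 36.1 = 38.7761 $


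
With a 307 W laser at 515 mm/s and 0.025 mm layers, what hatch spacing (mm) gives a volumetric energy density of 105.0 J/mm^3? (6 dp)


h = 307 / (105.0*515*0.025) = 0.227092 mm


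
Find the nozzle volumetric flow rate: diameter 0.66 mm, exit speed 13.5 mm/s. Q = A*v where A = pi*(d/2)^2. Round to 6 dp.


A = pi*(0.66/2)^2 = 0.34211944 mm^2
Q = 0.34211944 * 13.5 = 4.618612 mm^3/s


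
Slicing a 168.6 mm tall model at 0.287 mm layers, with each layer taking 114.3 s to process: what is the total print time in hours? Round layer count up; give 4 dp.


Layers = ceil(168.6/0.287) = 588
t = 588 * 114.3 / 3600 = 18.669 hrs


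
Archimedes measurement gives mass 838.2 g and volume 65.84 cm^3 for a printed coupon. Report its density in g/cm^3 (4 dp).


rho = 838.2 / 65.84 = 12.7309 g/cm^3


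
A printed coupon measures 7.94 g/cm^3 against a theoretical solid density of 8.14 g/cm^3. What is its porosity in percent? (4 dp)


Porosity = (1-7.94/8.14)*100 = 2.457 %


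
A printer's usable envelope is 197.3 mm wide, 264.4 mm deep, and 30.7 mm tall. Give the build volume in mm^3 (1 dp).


V = 197.3 * 264.4 * 30.7 = 1601499.9 mm^3


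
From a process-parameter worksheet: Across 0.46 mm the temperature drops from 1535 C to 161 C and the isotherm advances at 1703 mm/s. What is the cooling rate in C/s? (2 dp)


G = (1535-161)/0.46 = 2986.95652174 C/mm
CR = 2986.95652174 * 1703 = 5086786.96 C/s


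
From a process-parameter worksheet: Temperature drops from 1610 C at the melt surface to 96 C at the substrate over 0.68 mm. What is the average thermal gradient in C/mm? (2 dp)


G = (1610-96)/0.68 = 2226.47 C/mm


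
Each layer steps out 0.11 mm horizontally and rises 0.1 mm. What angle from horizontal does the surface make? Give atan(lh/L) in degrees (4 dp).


angle = atan(0.1/0.11) = 42.2737 degrees


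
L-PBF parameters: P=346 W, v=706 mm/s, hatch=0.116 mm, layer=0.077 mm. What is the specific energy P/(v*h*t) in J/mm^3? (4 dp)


Build rate = 706 * 0.116 * 0.077 = 6.305992 mm^3/s
SE = 346 / 6.305992 = 54.8684 J/mm^3


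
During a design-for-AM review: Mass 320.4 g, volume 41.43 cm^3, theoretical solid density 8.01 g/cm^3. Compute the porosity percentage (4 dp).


rho_part = 320.4 / 41.43 = 7.73352643 g/cm^3
Porosity = (1 - 7.73352643/8.01)*100 = 3.4516 %


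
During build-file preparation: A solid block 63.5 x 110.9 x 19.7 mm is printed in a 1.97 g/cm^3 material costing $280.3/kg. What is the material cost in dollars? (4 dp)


V = 63.5 * 110.9 * 19.7 = 138730.355 mm^3 = 138.730355 cm^3
Mass = 138.730355 * 1.97 / 1000 = 0.2732988 kg
Cost = 0.2732988 * 280.3 = 76.6057 $


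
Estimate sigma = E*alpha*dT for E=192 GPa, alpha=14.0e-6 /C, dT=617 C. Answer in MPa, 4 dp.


sigma = 192*1000 * 14.0e-6 * 617 = 1658.496 MPa


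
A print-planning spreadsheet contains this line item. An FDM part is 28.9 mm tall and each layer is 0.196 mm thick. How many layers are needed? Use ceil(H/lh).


Layers = ceil(28.9/0.196) = 148


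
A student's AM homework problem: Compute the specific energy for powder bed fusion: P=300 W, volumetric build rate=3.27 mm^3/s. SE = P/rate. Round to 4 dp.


SE = 300 / 3.27 = 91.7431 J/mm^3


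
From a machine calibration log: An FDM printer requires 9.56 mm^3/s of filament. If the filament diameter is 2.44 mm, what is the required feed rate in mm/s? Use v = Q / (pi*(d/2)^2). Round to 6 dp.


A = pi*(2.44/2)^2 = 4.675947
v = 9.56 / 4.675947 = 2.044506 mm/s


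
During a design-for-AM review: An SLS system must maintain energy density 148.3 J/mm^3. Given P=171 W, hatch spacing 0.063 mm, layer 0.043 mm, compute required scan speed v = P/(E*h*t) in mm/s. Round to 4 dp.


v = 171 / (148.3*0.063*0.043) = 425.6434 mm/s


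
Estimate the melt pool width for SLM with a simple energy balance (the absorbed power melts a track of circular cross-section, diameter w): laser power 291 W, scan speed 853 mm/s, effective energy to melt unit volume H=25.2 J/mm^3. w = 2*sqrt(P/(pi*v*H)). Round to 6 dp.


w = 2*sqrt(291/(pi*853*25.2)) = 0.131289 mm


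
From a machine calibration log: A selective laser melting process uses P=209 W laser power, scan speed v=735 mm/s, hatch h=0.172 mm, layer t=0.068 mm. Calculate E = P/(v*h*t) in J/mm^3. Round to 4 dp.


E = 209 / (735*0.172*0.068) = 24.3121 J/mm^3


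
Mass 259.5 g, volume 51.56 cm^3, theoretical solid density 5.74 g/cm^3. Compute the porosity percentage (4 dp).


rho_part = 259.5 / 51.56 = 5.0329713 g/cm^3
Porosity = (1 - 5.0329713/5.74)*100 = 12.3176 %


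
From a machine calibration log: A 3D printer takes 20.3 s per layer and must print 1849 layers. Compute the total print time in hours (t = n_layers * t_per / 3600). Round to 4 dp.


t = 1849 * 20.3 / 3600 = 10.4263 hrs


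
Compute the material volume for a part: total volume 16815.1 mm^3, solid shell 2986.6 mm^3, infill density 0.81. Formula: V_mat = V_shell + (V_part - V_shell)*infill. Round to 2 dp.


V_infill = (16815.1 - 2986.6) * 0.81 = 11201.09
V_total = 2986.6 + 11201.09 = 14187.69 mm^3


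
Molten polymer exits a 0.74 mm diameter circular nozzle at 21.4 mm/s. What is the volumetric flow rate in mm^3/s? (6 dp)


A = pi*(0.74/2)^2 = 0.43008403 mm^2
Q = 0.43008403 * 21.4 = 9.203798 mm^3/s


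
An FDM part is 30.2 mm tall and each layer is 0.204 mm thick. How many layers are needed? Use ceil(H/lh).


Layers = ceil(30.2/0.204) = 149


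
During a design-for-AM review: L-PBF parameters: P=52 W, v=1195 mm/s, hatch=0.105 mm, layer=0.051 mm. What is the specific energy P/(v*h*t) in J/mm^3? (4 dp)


Build rate = 1195 * 0.105 * 0.051 = 6.399225 mm^3/s
SE = 52 / 6.399225 = 8.126 J/mm^3


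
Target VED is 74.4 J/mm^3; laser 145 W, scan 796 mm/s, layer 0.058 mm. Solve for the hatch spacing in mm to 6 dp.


h = 145 / (74.4*796*0.058) = 0.042214 mm


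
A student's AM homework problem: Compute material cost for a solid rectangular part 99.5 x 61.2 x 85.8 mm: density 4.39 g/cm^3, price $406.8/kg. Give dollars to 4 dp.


V = 99.5 * 61.2 * 85.8 = 522470.52 mm^3 = 522.47052 cm^3
Mass = 522.47052 * 4.39 / 1000 = 2.29364558 kg
Cost = 2.29364558 * 406.8 = 933.055 $


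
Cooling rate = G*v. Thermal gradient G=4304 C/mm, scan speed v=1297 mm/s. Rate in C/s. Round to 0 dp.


CR = 4304 * 1297 = 5582288 C/s


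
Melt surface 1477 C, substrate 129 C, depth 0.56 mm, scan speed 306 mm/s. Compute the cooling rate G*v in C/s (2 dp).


G = (1477-129)/0.56 = 2407.14285714 C/mm
CR = 2407.14285714 * 306 = 736585.71 C/s


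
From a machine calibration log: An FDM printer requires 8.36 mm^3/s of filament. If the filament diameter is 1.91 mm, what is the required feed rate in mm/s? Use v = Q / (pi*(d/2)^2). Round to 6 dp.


A = pi*(1.91/2)^2 = 2.865211
v = 8.36 / 2.865211 = 2.917761 mm/s


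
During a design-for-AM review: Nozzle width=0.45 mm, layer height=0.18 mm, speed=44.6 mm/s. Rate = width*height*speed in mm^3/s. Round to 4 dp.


Rate = 0.45 * 0.18 * 44.6 = 3.6126 mm^3/s


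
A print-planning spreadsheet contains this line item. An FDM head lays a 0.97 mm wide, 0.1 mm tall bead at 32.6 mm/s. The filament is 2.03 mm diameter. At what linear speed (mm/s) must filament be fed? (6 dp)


Q = 0.97 * 0.1 * 32.6 = 3.1622 mm^3/s
A_fil = pi*(2.03/2)^2 = 3.23654729 mm^2
v_feed = 3.1622 / 3.23654729 = 0.977029 mm/s


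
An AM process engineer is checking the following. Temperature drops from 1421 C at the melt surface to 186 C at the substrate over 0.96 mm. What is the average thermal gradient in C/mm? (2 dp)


G = (1421-186)/0.96 = 1286.46 C/mm


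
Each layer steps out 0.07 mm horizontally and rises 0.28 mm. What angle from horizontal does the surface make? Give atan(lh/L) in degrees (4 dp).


angle = atan(0.28/0.07) = 75.9638 degrees


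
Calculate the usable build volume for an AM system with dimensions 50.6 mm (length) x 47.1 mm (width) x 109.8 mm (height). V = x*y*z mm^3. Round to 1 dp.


V = 50.6 * 47.1 * 109.8 = 261681.9 mm^3


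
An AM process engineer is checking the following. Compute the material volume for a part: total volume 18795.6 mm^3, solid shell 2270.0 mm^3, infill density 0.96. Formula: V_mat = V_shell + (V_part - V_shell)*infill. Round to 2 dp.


V_infill = (18795.6 - 2270.0) * 0.96 = 15864.58
V_total = 2270.0 + 15864.58 = 18134.58 mm^3


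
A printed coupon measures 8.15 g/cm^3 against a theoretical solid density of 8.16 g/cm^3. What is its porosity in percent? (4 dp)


Porosity = (1-8.15/8.16)*100 = 0.1225 %


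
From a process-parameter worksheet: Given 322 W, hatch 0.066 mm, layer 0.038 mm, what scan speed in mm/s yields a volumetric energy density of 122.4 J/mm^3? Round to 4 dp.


v = 322 / (122.4*0.066*0.038) = 1048.931 mm/s


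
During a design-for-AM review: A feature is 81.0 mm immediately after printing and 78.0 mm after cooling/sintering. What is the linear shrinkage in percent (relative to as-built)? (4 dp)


Shrinkage = ((81.0-78.0)/81.0)*100 = 3.7037 %


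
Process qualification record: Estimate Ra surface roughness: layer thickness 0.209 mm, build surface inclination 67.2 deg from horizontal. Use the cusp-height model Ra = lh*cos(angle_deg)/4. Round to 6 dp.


Ra = 0.209 * cos(67.2) / 4 = 0.020248 mm


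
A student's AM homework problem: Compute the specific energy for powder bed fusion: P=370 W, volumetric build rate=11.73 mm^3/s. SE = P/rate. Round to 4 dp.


SE = 370 / 11.73 = 31.5431 J/mm^3


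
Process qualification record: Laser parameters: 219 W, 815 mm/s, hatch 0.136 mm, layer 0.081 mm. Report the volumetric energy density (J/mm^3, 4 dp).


E = 219 / (815*0.136*0.081) = 24.3929 J/mm^3


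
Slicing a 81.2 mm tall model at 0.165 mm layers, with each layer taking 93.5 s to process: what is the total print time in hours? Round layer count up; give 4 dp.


Layers = ceil(81.2/0.165) = 493
t = 493 * 93.5 / 3600 = 12.8043 hrs


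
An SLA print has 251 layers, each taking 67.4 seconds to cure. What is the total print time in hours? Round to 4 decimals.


t = 251 * 67.4 / 3600 = 4.6993 hrs


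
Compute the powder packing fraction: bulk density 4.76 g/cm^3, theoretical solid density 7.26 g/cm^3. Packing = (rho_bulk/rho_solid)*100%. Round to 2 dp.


Packing = (4.76/7.26)*100 = 65.56 %


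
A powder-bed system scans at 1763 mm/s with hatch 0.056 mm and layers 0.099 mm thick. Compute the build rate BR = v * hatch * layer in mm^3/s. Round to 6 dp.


Rate = 1763 * 0.056 * 0.099 = 9.774072 mm^3/s


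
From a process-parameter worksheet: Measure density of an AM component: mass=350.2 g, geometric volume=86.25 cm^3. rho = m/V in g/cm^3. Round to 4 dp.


rho = 350.2 / 86.25 = 4.0603 g/cm^3


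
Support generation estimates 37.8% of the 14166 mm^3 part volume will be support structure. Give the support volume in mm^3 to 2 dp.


V_support = 14166 * 0.378 = 5354.75 mm^3


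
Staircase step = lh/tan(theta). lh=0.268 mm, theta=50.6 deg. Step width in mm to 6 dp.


step = 0.268 / tan(50.6) = 0.220138 mm


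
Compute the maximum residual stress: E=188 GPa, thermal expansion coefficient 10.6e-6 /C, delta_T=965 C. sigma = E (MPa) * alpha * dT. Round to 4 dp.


sigma = 188*1000 * 10.6e-6 * 965 = 1923.052 MPa


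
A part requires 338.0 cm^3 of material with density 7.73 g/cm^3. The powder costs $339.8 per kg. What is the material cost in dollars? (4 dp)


Mass = 338.0*7.73/1000 = 2.61274 kg
Cost = 2.61274 * 339.8 = 887.8091 $


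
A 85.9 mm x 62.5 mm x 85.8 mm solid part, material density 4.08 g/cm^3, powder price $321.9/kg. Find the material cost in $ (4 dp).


V = 85.9 * 62.5 * 85.8 = 460638.75 mm^3 = 460.63875 cm^3
Mass = 460.63875 * 4.08 / 1000 = 1.8794061 kg
Cost = 1.8794061 * 321.9 = 604.9808 $


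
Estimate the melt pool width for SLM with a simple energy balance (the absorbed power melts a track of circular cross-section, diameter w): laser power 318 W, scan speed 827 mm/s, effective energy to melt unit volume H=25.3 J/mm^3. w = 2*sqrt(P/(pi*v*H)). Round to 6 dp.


w = 2*sqrt(318/(pi*827*25.3)) = 0.139109 mm


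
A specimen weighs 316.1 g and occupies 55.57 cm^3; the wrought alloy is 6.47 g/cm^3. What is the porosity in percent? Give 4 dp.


rho_part = 316.1 / 55.57 = 5.68832104 g/cm^3
Porosity = (1 - 5.68832104/6.47)*100 = 12.0816 %


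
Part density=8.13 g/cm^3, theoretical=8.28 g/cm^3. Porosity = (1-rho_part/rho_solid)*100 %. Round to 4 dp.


Porosity = (1-8.13/8.28)*100 = 1.8116 %


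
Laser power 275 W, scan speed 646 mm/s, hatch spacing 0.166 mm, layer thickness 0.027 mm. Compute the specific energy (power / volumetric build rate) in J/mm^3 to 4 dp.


Build rate = 646 * 0.166 * 0.027 = 2.895372 mm^3/s
SE = 275 / 2.895372 = 94.9792 J/mm^3


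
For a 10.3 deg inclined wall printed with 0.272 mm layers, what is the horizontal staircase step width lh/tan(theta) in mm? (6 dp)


step = 0.272 / tan(10.3) = 1.496719 mm


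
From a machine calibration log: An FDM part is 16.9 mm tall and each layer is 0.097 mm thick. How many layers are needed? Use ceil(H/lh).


Layers = ceil(16.9/0.097) = 175


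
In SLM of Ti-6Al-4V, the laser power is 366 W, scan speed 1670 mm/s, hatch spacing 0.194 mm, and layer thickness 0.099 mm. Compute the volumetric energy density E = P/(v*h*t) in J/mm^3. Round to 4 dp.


E = 366 / (1670*0.194*0.099) = 11.4111 J/mm^3


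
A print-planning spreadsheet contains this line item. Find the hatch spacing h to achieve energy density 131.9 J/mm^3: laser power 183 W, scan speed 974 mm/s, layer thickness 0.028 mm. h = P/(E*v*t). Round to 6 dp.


h = 183 / (131.9*974*0.028) = 0.050873 mm


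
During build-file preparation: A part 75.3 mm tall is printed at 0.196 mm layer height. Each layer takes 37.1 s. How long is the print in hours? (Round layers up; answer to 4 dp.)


Layers = ceil(75.3/0.196) = 385
t = 385 * 37.1 / 3600 = 3.9676 hrs


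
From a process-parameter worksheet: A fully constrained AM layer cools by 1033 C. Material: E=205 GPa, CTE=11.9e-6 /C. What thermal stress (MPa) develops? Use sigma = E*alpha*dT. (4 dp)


sigma = 205*1000 * 11.9e-6 * 1033 = 2520.0035 MPa


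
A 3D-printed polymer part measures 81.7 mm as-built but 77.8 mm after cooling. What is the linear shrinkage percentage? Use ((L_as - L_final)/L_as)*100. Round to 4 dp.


Shrinkage = ((81.7-77.8)/81.7)*100 = 4.7736 %


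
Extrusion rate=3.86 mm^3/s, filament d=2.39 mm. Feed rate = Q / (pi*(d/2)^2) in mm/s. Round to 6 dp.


A = pi*(2.39/2)^2 = 4.486273
v = 3.86 / 4.486273 = 0.860402 mm/s


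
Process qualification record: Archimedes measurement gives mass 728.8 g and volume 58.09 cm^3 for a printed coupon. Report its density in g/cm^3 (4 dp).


rho = 728.8 / 58.09 = 12.546 g/cm^3


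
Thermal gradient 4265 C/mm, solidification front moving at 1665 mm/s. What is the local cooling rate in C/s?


CR = 4265 * 1665 = 7101225 C/s


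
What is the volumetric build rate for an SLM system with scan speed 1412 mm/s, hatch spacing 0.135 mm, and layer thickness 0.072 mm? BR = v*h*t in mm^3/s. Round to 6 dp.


Rate = 1412 * 0.135 * 0.072 = 13.72464 mm^3/s


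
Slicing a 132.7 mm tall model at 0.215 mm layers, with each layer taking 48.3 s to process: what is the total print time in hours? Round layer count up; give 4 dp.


Layers = ceil(132.7/0.215) = 618
t = 618 * 48.3 / 3600 = 8.2915 hrs


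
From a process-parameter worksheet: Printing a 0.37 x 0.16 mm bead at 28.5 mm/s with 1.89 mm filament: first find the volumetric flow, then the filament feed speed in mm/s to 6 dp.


Q = 0.37 * 0.16 * 28.5 = 1.6872 mm^3/s
A_fil = pi*(1.89/2)^2 = 2.80552078 mm^2
v_feed = 1.6872 / 2.80552078 = 0.601386 mm/s


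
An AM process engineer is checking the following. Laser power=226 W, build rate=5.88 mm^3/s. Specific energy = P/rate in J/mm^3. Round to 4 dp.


SE = 226 / 5.88 = 38.4354 J/mm^3


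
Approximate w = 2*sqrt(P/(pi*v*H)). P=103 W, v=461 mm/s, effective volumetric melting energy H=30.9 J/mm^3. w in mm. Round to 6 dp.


w = 2*sqrt(103/(pi*461*30.9)) = 0.09595 mm


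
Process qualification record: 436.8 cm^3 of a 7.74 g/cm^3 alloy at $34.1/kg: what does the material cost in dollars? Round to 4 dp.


Mass = 436.8*7.74/1000 = 3.380832 kg
Cost = 3.380832 * 34.1 = 115.2864 $


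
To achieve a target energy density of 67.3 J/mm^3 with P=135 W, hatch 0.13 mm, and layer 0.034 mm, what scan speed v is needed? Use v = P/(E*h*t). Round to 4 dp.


v = 135 / (67.3*0.13*0.034) = 453.8334 mm/s


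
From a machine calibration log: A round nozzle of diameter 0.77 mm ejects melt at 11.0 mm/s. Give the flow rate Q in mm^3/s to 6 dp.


A = pi*(0.77/2)^2 = 0.46566257 mm^2
Q = 0.46566257 * 11.0 = 5.122288 mm^3/s


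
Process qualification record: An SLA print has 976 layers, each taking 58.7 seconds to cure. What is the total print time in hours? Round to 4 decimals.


t = 976 * 58.7 / 3600 = 15.9142 hrs


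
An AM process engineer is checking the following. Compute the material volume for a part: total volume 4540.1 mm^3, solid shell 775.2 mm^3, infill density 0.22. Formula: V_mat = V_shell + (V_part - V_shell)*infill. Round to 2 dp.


V_infill = (4540.1 - 775.2) * 0.22 = 828.28
V_total = 775.2 + 828.28 = 1603.48 mm^3
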